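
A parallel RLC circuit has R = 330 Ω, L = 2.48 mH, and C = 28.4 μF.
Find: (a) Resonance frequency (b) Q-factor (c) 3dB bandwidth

Step 1 — Resonance: ω₀ = 1/√(LC) = 1/√(0.00248·2.84e-05) = 3768 rad/s.
Step 2 — f₀ = ω₀/(2π) = 599.7 Hz.
Step 3 — Parallel Q: Q = R/(ω₀L) = 330/(3768·0.00248) = 35.31.
Step 4 — Bandwidth: Δω = ω₀/Q = 106.7 rad/s; BW = Δω/(2π) = 16.98 Hz.

(a) f₀ = 599.7 Hz  (b) Q = 35.31  (c) BW = 16.98 Hz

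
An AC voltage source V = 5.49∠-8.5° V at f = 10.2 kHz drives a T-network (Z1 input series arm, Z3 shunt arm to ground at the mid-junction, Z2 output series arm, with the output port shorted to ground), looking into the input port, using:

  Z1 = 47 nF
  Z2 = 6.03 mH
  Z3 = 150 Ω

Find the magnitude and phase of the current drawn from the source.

Step 1 — Angular frequency: ω = 2π·f = 2π·1.02e+04 = 6.409e+04 rad/s.
Step 2 — Component impedances:
  Z1: Z = 1/(jωC) = -j/(ω·C) = 0 - j332 Ω
  Z2: Z = jωL = j·6.409e+04·0.00603 = 0 + j386.5 Ω
  Z3: Z = R = 150 Ω
Step 3 — With the output port shorted to ground, the output series arm Z2 runs from the junction to ground; the shunt arm Z3 also runs from the junction to ground. They appear in parallel: Z3 || Z2 = 130.4 + j50.6 Ω.
Step 4 — Series with input arm Z1: Z_in = Z1 + (Z3 || Z2) = 130.4 - j281.4 Ω = 310.1∠-65.1° Ω.
Step 5 — Source phasor: V = 5.49∠-8.5° V = 5.43 - j0.8115 V.
Step 6 — Ohm's law: I = V / Z_total = (5.43 - j0.8115) / (130.4 - j281.4) = 0.009734 + j0.01479 A.
Step 7 — Convert to polar: |I| = 0.0177 A, ∠I = 56.6°.

I = 0.0177∠56.6° A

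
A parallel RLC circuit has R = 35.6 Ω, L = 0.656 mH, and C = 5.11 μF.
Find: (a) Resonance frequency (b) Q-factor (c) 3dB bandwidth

Step 1 — Resonance: ω₀ = 1/√(LC) = 1/√(0.000656·5.11e-06) = 1.727e+04 rad/s.
Step 2 — f₀ = ω₀/(2π) = 2749 Hz.
Step 3 — Parallel Q: Q = R/(ω₀L) = 35.6/(1.727e+04·0.000656) = 3.142.
Step 4 — Bandwidth: Δω = ω₀/Q = 5497 rad/s; BW = Δω/(2π) = 874.9 Hz.

(a) f₀ = 2749 Hz  (b) Q = 3.142  (c) BW = 874.9 Hz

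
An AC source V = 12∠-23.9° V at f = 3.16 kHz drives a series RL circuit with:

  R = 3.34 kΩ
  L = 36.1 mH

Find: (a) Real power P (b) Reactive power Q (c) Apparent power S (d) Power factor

Step 1 — Angular frequency: ω = 2π·f = 2π·3160 = 1.985e+04 rad/s.
Step 2 — Component impedances:
  R: Z = R = 3340 Ω
  L: Z = jωL = j·1.985e+04·0.0361 = 0 + j716.8 Ω
Step 3 — Series combination: Z_total = R + L = 3340 + j716.8 Ω = 3416∠12.1° Ω.
Step 4 — Source phasor: V = 12∠-23.9° V = 10.97 - j4.862 V.
Step 5 — Current: I = V / Z = 0.002842 - j0.002065 A = 0.003513∠-36.0° A.
Step 6 — Complex power: S = V·I* = 0.04122 + j0.008845 VA.
Step 7 — Real power: P = Re(S) = 0.04122 W.
Step 8 — Reactive power: Q = Im(S) = 0.008845 VAR.
Step 9 — Apparent power: |S| = 0.04215 VA.
Step 10 — Power factor: PF = P/|S| = 0.9777 (lagging).

(a) P = 0.04122 W  (b) Q = 0.008845 VAR  (c) S = 0.04215 VA  (d) PF = 0.9777 (lagging)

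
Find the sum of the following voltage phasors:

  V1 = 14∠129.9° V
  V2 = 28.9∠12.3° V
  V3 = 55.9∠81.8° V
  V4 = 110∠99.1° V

Step 1 — Convert each phasor to rectangular form:
  V1 = 14·(cos(129.9°) + j·sin(129.9°)) = -8.98 + j10.74 V
  V2 = 28.9·(cos(12.3°) + j·sin(12.3°)) = 28.24 + j6.157 V
  V3 = 55.9·(cos(81.8°) + j·sin(81.8°)) = 7.973 + j55.33 V
  V4 = 110·(cos(99.1°) + j·sin(99.1°)) = -17.4 + j108.6 V
Step 2 — Sum components: V_total = 9.832 + j180.8 V.
Step 3 — Convert to polar: |V_total| = 181.1 V, ∠V_total = 86.9°.

V_total = 181.1∠86.9° V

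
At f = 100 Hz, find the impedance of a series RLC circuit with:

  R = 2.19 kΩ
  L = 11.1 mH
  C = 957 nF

Step 1 — Angular frequency: ω = 2π·f = 2π·100 = 628.3 rad/s.
Step 2 — Component impedances:
  R: Z = R = 2190 Ω
  L: Z = jωL = j·628.3·0.0111 = 0 + j6.974 Ω
  C: Z = 1/(jωC) = -j/(ω·C) = 0 - j1663 Ω
Step 3 — Series combination: Z_total = R + L + C = 2190 - j1656 Ω = 2746∠-37.1° Ω.

Z = 2190 - j1656 Ω = 2746∠-37.1° Ω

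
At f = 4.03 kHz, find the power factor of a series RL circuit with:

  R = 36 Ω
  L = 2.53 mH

Step 1 — Angular frequency: ω = 2π·f = 2π·4030 = 2.532e+04 rad/s.
Step 2 — Component impedances:
  R: Z = R = 36 Ω
  L: Z = jωL = j·2.532e+04·0.00253 = 0 + j64.06 Ω
Step 3 — Series combination: Z_total = R + L = 36 + j64.06 Ω = 73.48∠60.7° Ω.
Step 4 — Power factor: PF = cos(φ) = Re(Z)/|Z| = 36/73.48 = 0.4899.
Step 5 — Type: Im(Z) = 64.06 ⇒ lagging (phase φ = 60.7°).

PF = 0.4899 (lagging, φ = 60.7°)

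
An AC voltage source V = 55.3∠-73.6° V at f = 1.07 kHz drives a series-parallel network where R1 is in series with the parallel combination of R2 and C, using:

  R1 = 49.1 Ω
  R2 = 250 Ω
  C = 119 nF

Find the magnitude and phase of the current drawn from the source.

Step 1 — Angular frequency: ω = 2π·f = 2π·1070 = 6723 rad/s.
Step 2 — Component impedances:
  R1: Z = R = 49.1 Ω
  R2: Z = R = 250 Ω
  C: Z = 1/(jωC) = -j/(ω·C) = 0 - j1250 Ω
Step 3 — Parallel branch: R2 || C = 1/(1/R2 + 1/C) = 240.4 - j48.08 Ω.
Step 4 — Series with R1: Z_total = R1 + (R2 || C) = 289.5 - j48.08 Ω = 293.4∠-9.4° Ω.
Step 5 — Source phasor: V = 55.3∠-73.6° V = 15.61 - j53.05 V.
Step 6 — Ohm's law: I = V / Z_total = (15.61 - j53.05) / (289.5 - j48.08) = 0.08211 - j0.1696 A.
Step 7 — Convert to polar: |I| = 0.1884 A, ∠I = -64.2°.

I = 0.1884∠-64.2° A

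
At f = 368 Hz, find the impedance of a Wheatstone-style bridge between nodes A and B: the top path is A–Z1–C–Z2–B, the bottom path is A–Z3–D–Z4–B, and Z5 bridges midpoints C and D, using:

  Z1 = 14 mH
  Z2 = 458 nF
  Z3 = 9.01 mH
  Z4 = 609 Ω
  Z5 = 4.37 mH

Step 1 — Angular frequency: ω = 2π·f = 2π·368 = 2312 rad/s.
Step 2 — Component impedances:
  Z1: Z = jωL = j·2312·0.014 = 0 + j32.37 Ω
  Z2: Z = 1/(jωC) = -j/(ω·C) = 0 - j944.3 Ω
  Z3: Z = jωL = j·2312·0.00901 = 0 + j20.83 Ω
  Z4: Z = R = 609 Ω
  Z5: Z = jωL = j·2312·0.00437 = 0 + j10.1 Ω
Step 3 — Bridge requires nodal analysis (the Z5 bridge couples midpoints C and D, so the two paths cannot be reduced to a simple series/parallel combination). Setting node B to ground and injecting 1 A at node A, the 3-node admittance system at A, C, D solves to V_A = Z_AB = 430.9 - j266.4 Ω = 506.6∠-31.7° Ω.

Z = 430.9 - j266.4 Ω = 506.6∠-31.7° Ω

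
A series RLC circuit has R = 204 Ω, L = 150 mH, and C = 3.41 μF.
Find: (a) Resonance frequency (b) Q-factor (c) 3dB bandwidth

Step 1 — Resonance: ω₀ = 1/√(LC) = 1/√(0.15·3.41e-06) = 1398 rad/s.
Step 2 — f₀ = ω₀/(2π) = 222.5 Hz.
Step 3 — Series Q: Q = ω₀L/R = 1398·0.15/204 = 1.028.
Step 4 — Bandwidth: Δω = ω₀/Q = 1360 rad/s; BW = Δω/(2π) = 216.5 Hz.

(a) f₀ = 222.5 Hz  (b) Q = 1.028  (c) BW = 216.5 Hz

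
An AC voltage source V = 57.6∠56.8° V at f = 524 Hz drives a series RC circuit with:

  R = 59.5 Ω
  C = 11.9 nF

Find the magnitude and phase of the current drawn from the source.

Step 1 — Angular frequency: ω = 2π·f = 2π·524 = 3292 rad/s.
Step 2 — Component impedances:
  R: Z = R = 59.5 Ω
  C: Z = 1/(jωC) = -j/(ω·C) = 0 - j2.552e+04 Ω
Step 3 — Series combination: Z_total = R + C = 59.5 - j2.552e+04 Ω = 2.552e+04∠-89.9° Ω.
Step 4 — Source phasor: V = 57.6∠56.8° V = 31.54 + j48.2 V.
Step 5 — Ohm's law: I = V / Z_total = (31.54 + j48.2) / (59.5 - j2.552e+04) = -0.001885 + j0.00124 A.
Step 6 — Convert to polar: |I| = 0.002257 A, ∠I = 146.7°.

I = 0.002257∠146.7° A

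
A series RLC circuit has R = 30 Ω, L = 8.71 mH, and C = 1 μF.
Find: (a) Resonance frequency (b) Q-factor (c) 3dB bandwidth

Step 1 — Resonance: ω₀ = 1/√(LC) = 1/√(0.00871·1e-06) = 1.071e+04 rad/s.
Step 2 — f₀ = ω₀/(2π) = 1705 Hz.
Step 3 — Series Q: Q = ω₀L/R = 1.071e+04·0.00871/30 = 3.111.
Step 4 — Bandwidth: Δω = ω₀/Q = 3444 rad/s; BW = Δω/(2π) = 548.2 Hz.

(a) f₀ = 1705 Hz  (b) Q = 3.111  (c) BW = 548.2 Hz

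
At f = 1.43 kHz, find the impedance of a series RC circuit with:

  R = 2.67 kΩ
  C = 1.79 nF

Step 1 — Angular frequency: ω = 2π·f = 2π·1430 = 8985 rad/s.
Step 2 — Component impedances:
  R: Z = R = 2670 Ω
  C: Z = 1/(jωC) = -j/(ω·C) = 0 - j6.218e+04 Ω
Step 3 — Series combination: Z_total = R + C = 2670 - j6.218e+04 Ω = 6.223e+04∠-87.5° Ω.

Z = 2670 - j6.218e+04 Ω = 6.223e+04∠-87.5° Ω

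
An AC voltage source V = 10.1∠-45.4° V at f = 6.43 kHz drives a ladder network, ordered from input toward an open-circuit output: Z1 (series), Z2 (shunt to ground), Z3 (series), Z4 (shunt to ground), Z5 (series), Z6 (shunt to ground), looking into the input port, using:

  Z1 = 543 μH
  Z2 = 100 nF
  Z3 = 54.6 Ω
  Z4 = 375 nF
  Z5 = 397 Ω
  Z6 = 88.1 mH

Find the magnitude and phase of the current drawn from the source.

Step 1 — Angular frequency: ω = 2π·f = 2π·6430 = 4.04e+04 rad/s.
Step 2 — Component impedances:
  Z1: Z = jωL = j·4.04e+04·0.000543 = 0 + j21.94 Ω
  Z2: Z = 1/(jωC) = -j/(ω·C) = 0 - j247.5 Ω
  Z3: Z = R = 54.6 Ω
  Z4: Z = 1/(jωC) = -j/(ω·C) = 0 - j66.01 Ω
  Z5: Z = R = 397 Ω
  Z6: Z = jωL = j·4.04e+04·0.0881 = 0 + j3559 Ω
Step 3 — Ladder network (open output): work backward from the far end, alternating series and parallel combinations. Z_in = 32.86 - j36.65 Ω = 49.22∠-48.1° Ω.
Step 4 — Source phasor: V = 10.1∠-45.4° V = 7.092 - j7.191 V.
Step 5 — Ohm's law: I = V / Z_total = (7.092 - j7.191) / (32.86 - j36.65) = 0.205 + j0.00975 A.
Step 6 — Convert to polar: |I| = 0.2052 A, ∠I = 2.7°.

I = 0.2052∠2.7° A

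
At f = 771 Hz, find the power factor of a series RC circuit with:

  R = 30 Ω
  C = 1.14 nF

Step 1 — Angular frequency: ω = 2π·f = 2π·771 = 4844 rad/s.
Step 2 — Component impedances:
  R: Z = R = 30 Ω
  C: Z = 1/(jωC) = -j/(ω·C) = 0 - j1.811e+05 Ω
Step 3 — Series combination: Z_total = R + C = 30 - j1.811e+05 Ω = 1.811e+05∠-90.0° Ω.
Step 4 — Power factor: PF = cos(φ) = Re(Z)/|Z| = 30/1.811e+05 = 0.0001657.
Step 5 — Type: Im(Z) = -1.811e+05 ⇒ leading (phase φ = -90.0°).

PF = 0.0001657 (leading, φ = -90.0°)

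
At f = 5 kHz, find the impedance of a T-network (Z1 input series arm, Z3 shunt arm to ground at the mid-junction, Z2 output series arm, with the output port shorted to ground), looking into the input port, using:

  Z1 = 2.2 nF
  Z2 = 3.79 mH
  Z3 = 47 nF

Step 1 — Angular frequency: ω = 2π·f = 2π·5000 = 3.142e+04 rad/s.
Step 2 — Component impedances:
  Z1: Z = 1/(jωC) = -j/(ω·C) = 0 - j1.447e+04 Ω
  Z2: Z = jωL = j·3.142e+04·0.00379 = 0 + j119.1 Ω
  Z3: Z = 1/(jωC) = -j/(ω·C) = 0 - j677.3 Ω
Step 3 — With the output port shorted to ground, the output series arm Z2 runs from the junction to ground; the shunt arm Z3 also runs from the junction to ground. They appear in parallel: Z3 || Z2 = 0 + j144.5 Ω.
Step 4 — Series with input arm Z1: Z_in = Z1 + (Z3 || Z2) = 0 - j1.432e+04 Ω = 1.432e+04∠-90.0° Ω.

Z = 0 - j1.432e+04 Ω = 1.432e+04∠-90.0° Ω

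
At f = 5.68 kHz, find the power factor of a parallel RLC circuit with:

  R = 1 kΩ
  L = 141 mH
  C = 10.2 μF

Step 1 — Angular frequency: ω = 2π·f = 2π·5680 = 3.569e+04 rad/s.
Step 2 — Component impedances:
  R: Z = R = 1000 Ω
  L: Z = jωL = j·3.569e+04·0.141 = 0 + j5032 Ω
  C: Z = 1/(jωC) = -j/(ω·C) = 0 - j2.747 Ω
Step 3 — Parallel combination: 1/Z_total = 1/R + 1/L + 1/C; Z_total = 0.007555 - j2.749 Ω = 2.749∠-89.8° Ω.
Step 4 — Power factor: PF = cos(φ) = Re(Z)/|Z| = 0.0075546/2.7486 = 0.002749.
Step 5 — Type: Im(Z) = -2.749 ⇒ leading (phase φ = -89.8°).

PF = 0.002749 (leading, φ = -89.8°)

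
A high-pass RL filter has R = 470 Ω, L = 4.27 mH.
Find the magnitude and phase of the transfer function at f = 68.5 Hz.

Step 1 — Angular frequency: ω = 2π·68.5 = 430.4 rad/s.
Step 2 — Transfer function: H(jω) = jωL/(R + jωL).
Step 3 — Numerator jωL = j·1.838; denominator R + jωL = 470 + j1.838.
Step 4 — H = 1.529e-05 + j0.00391.
Step 5 — Magnitude: |H| = 0.00391 (-48.2 dB); phase: φ = 89.8°.

|H| = 0.00391 (-48.2 dB), φ = 89.8°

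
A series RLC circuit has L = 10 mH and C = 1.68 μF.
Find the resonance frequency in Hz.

Step 1 — Resonance condition Im(Z)=0 gives ω₀ = 1/√(LC).
Step 2 — ω₀ = 1/√(0.01·1.68e-06) = 7715 rad/s.
Step 3 — f₀ = ω₀/(2π) = 1228 Hz.

f₀ = 1228 Hz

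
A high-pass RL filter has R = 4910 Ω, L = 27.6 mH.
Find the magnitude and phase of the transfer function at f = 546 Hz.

Step 1 — Angular frequency: ω = 2π·546 = 3431 rad/s.
Step 2 — Transfer function: H(jω) = jωL/(R + jωL).
Step 3 — Numerator jωL = j·94.69; denominator R + jωL = 4910 + j94.69.
Step 4 — H = 0.0003717 + j0.01928.
Step 5 — Magnitude: |H| = 0.01928 (-34.3 dB); phase: φ = 88.9°.

|H| = 0.01928 (-34.3 dB), φ = 88.9°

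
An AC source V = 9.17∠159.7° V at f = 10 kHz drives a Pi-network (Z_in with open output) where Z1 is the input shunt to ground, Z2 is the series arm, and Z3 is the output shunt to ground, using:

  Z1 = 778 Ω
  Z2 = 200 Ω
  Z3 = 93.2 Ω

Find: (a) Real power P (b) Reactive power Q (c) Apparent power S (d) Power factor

Step 1 — Angular frequency: ω = 2π·f = 2π·1e+04 = 6.283e+04 rad/s.
Step 2 — Component impedances:
  Z1: Z = R = 778 Ω
  Z2: Z = R = 200 Ω
  Z3: Z = R = 93.2 Ω
Step 3 — With open output, the series arm Z2 and the output shunt Z3 appear in series to ground: Z2 + Z3 = 293.2 Ω.
Step 4 — Parallel with input shunt Z1: Z_in = Z1 || (Z2 + Z3) = 212.9 Ω = 212.9∠0.0° Ω.
Step 5 — Source phasor: V = 9.17∠159.7° V = -8.6 + j3.181 V.
Step 6 — Current: I = V / Z = -0.04039 + j0.01494 A = 0.04306∠159.7° A.
Step 7 — Complex power: S = V·I* = 0.3949 VA.
Step 8 — Real power: P = Re(S) = 0.3949 W.
Step 9 — Reactive power: Q = Im(S) = 0 VAR.
Step 10 — Apparent power: |S| = 0.3949 VA.
Step 11 — Power factor: PF = P/|S| = 1 (unity).

(a) P = 0.3949 W  (b) Q = 0 VAR  (c) S = 0.3949 VA  (d) PF = 1 (unity)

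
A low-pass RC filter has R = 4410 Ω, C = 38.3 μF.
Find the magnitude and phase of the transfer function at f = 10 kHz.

Step 1 — Angular frequency: ω = 2π·1e+04 = 6.283e+04 rad/s.
Step 2 — Transfer function: H(jω) = 1/(1 + jωRC).
Step 3 — Denominator: 1 + jωRC = 1 + j·6.283e+04·4410·3.83e-05 = 1 + j1.061e+04.
Step 4 — H = 8.879e-09 - j9.423e-05.
Step 5 — Magnitude: |H| = 9.423e-05 (-80.5 dB); phase: φ = -90.0°.

|H| = 9.423e-05 (-80.5 dB), φ = -90.0°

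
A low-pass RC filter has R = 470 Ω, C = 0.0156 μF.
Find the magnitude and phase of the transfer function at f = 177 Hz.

Step 1 — Angular frequency: ω = 2π·177 = 1112 rad/s.
Step 2 — Transfer function: H(jω) = 1/(1 + jωRC).
Step 3 — Denominator: 1 + jωRC = 1 + j·1112·470·1.56e-08 = 1 + j0.008154.
Step 4 — H = 0.9999 - j0.008154.
Step 5 — Magnitude: |H| = 1 (-0.0 dB); phase: φ = -0.5°.

|H| = 1 (-0.0 dB), φ = -0.5°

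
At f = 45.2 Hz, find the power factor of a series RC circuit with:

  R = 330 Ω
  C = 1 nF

Step 1 — Angular frequency: ω = 2π·f = 2π·45.2 = 284 rad/s.
Step 2 — Component impedances:
  R: Z = R = 330 Ω
  C: Z = 1/(jωC) = -j/(ω·C) = 0 - j3.521e+06 Ω
Step 3 — Series combination: Z_total = R + C = 330 - j3.521e+06 Ω = 3.521e+06∠-90.0° Ω.
Step 4 — Power factor: PF = cos(φ) = Re(Z)/|Z| = 330/3.521e+06 = 9.372e-05.
Step 5 — Type: Im(Z) = -3.521e+06 ⇒ leading (phase φ = -90.0°).

PF = 9.372e-05 (leading, φ = -90.0°)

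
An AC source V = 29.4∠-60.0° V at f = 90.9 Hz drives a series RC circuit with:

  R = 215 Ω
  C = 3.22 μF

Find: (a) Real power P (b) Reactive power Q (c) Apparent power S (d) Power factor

Step 1 — Angular frequency: ω = 2π·f = 2π·90.9 = 571.1 rad/s.
Step 2 — Component impedances:
  R: Z = R = 215 Ω
  C: Z = 1/(jωC) = -j/(ω·C) = 0 - j543.8 Ω
Step 3 — Series combination: Z_total = R + C = 215 - j543.8 Ω = 584.7∠-68.4° Ω.
Step 4 — Source phasor: V = 29.4∠-60.0° V = 14.7 - j25.46 V.
Step 5 — Current: I = V / Z = 0.04974 + j0.007368 A = 0.05028∠8.4° A.
Step 6 — Complex power: S = V·I* = 0.5436 - j1.375 VA.
Step 7 — Real power: P = Re(S) = 0.5436 W.
Step 8 — Reactive power: Q = Im(S) = -1.375 VAR.
Step 9 — Apparent power: |S| = 1.478 VA.
Step 10 — Power factor: PF = P/|S| = 0.3677 (leading).

(a) P = 0.5436 W  (b) Q = -1.375 VAR  (c) S = 1.478 VA  (d) PF = 0.3677 (leading)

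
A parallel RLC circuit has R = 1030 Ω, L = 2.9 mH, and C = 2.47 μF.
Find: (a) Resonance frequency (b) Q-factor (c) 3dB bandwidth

Step 1 — Resonance: ω₀ = 1/√(LC) = 1/√(0.0029·2.47e-06) = 1.182e+04 rad/s.
Step 2 — f₀ = ω₀/(2π) = 1880 Hz.
Step 3 — Parallel Q: Q = R/(ω₀L) = 1030/(1.182e+04·0.0029) = 30.06.
Step 4 — Bandwidth: Δω = ω₀/Q = 393.1 rad/s; BW = Δω/(2π) = 62.56 Hz.

(a) f₀ = 1880 Hz  (b) Q = 30.06  (c) BW = 62.56 Hz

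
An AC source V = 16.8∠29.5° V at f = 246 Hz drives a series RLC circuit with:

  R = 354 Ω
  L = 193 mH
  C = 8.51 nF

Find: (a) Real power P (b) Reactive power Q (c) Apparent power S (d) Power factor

Step 1 — Angular frequency: ω = 2π·f = 2π·246 = 1546 rad/s.
Step 2 — Component impedances:
  R: Z = R = 354 Ω
  L: Z = jωL = j·1546·0.193 = 0 + j298.3 Ω
  C: Z = 1/(jωC) = -j/(ω·C) = 0 - j7.602e+04 Ω
Step 3 — Series combination: Z_total = R + L + C = 354 - j7.573e+04 Ω = 7.573e+04∠-89.7° Ω.
Step 4 — Source phasor: V = 16.8∠29.5° V = 14.62 + j8.273 V.
Step 5 — Current: I = V / Z = -0.0001083 + j0.0001936 A = 0.0002218∠119.2° A.
Step 6 — Complex power: S = V·I* = 1.742e-05 - j0.003727 VA.
Step 7 — Real power: P = Re(S) = 1.742e-05 W.
Step 8 — Reactive power: Q = Im(S) = -0.003727 VAR.
Step 9 — Apparent power: |S| = 0.003727 VA.
Step 10 — Power factor: PF = P/|S| = 0.004675 (leading).

(a) P = 1.742e-05 W  (b) Q = -0.003727 VAR  (c) S = 0.003727 VA  (d) PF = 0.004675 (leading)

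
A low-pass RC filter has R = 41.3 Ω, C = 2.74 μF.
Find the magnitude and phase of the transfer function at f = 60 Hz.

Step 1 — Angular frequency: ω = 2π·60 = 377 rad/s.
Step 2 — Transfer function: H(jω) = 1/(1 + jωRC).
Step 3 — Denominator: 1 + jωRC = 1 + j·377·41.3·2.74e-06 = 1 + j0.04266.
Step 4 — H = 0.9982 - j0.04258.
Step 5 — Magnitude: |H| = 0.9991 (-0.0 dB); phase: φ = -2.4°.

|H| = 0.9991 (-0.0 dB), φ = -2.4°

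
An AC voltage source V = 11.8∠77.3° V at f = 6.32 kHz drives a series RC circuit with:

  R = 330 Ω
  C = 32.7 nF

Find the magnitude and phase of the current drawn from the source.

Step 1 — Angular frequency: ω = 2π·f = 2π·6320 = 3.971e+04 rad/s.
Step 2 — Component impedances:
  R: Z = R = 330 Ω
  C: Z = 1/(jωC) = -j/(ω·C) = 0 - j770.1 Ω
Step 3 — Series combination: Z_total = R + C = 330 - j770.1 Ω = 837.8∠-66.8° Ω.
Step 4 — Source phasor: V = 11.8∠77.3° V = 2.594 + j11.51 V.
Step 5 — Ohm's law: I = V / Z_total = (2.594 + j11.51) / (330 - j770.1) = -0.01141 + j0.008257 A.
Step 6 — Convert to polar: |I| = 0.01408 A, ∠I = 144.1°.

I = 0.01408∠144.1° A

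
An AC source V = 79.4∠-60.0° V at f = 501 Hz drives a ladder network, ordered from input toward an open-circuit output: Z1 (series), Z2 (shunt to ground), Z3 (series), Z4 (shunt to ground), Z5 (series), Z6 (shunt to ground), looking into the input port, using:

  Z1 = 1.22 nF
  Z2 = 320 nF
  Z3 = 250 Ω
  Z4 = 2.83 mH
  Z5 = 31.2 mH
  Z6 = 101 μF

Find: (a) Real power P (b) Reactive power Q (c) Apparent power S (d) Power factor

Step 1 — Angular frequency: ω = 2π·f = 2π·501 = 3148 rad/s.
Step 2 — Component impedances:
  Z1: Z = 1/(jωC) = -j/(ω·C) = 0 - j2.604e+05 Ω
  Z2: Z = 1/(jωC) = -j/(ω·C) = 0 - j992.7 Ω
  Z3: Z = R = 250 Ω
  Z4: Z = jωL = j·3148·0.00283 = 0 + j8.908 Ω
  Z5: Z = jωL = j·3148·0.0312 = 0 + j98.21 Ω
  Z6: Z = 1/(jωC) = -j/(ω·C) = 0 - j3.145 Ω
Step 3 — Ladder network (open output): work backward from the far end, alternating series and parallel combinations. Z_in = 238.8 - j2.604e+05 Ω = 2.604e+05∠-89.9° Ω.
Step 4 — Source phasor: V = 79.4∠-60.0° V = 39.7 - j68.76 V.
Step 5 — Current: I = V / Z = 0.0002642 + j0.0001522 A = 0.0003049∠29.9° A.
Step 6 — Complex power: S = V·I* = 2.219e-05 - j0.02421 VA.
Step 7 — Real power: P = Re(S) = 2.219e-05 W.
Step 8 — Reactive power: Q = Im(S) = -0.02421 VAR.
Step 9 — Apparent power: |S| = 0.02421 VA.
Step 10 — Power factor: PF = P/|S| = 0.0009168 (leading).

(a) P = 2.219e-05 W  (b) Q = -0.02421 VAR  (c) S = 0.02421 VA  (d) PF = 0.0009168 (leading)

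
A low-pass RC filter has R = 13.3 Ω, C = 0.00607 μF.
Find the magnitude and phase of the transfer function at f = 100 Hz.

Step 1 — Angular frequency: ω = 2π·100 = 628.3 rad/s.
Step 2 — Transfer function: H(jω) = 1/(1 + jωRC).
Step 3 — Denominator: 1 + jωRC = 1 + j·628.3·13.3·6.07e-09 = 1 + j5.072e-05.
Step 4 — H = 1 - j5.072e-05.
Step 5 — Magnitude: |H| = 1 (-0.0 dB); phase: φ = -0.0°.

|H| = 1 (-0.0 dB), φ = -0.0°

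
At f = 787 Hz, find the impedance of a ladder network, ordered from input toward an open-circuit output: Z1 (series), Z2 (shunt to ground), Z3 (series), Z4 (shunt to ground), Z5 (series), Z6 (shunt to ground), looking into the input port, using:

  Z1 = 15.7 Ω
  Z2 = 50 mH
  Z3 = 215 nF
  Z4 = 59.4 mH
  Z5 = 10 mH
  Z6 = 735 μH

Step 1 — Angular frequency: ω = 2π·f = 2π·787 = 4945 rad/s.
Step 2 — Component impedances:
  Z1: Z = R = 15.7 Ω
  Z2: Z = jωL = j·4945·0.05 = 0 + j247.2 Ω
  Z3: Z = 1/(jωC) = -j/(ω·C) = 0 - j940.6 Ω
  Z4: Z = jωL = j·4945·0.0594 = 0 + j293.7 Ω
  Z5: Z = jωL = j·4945·0.01 = 0 + j49.45 Ω
  Z6: Z = jωL = j·4945·0.000735 = 0 + j3.634 Ω
Step 3 — Ladder network (open output): work backward from the far end, alternating series and parallel combinations. Z_in = 15.7 + j341.5 Ω = 341.9∠87.4° Ω.

Z = 15.7 + j341.5 Ω = 341.9∠87.4° Ω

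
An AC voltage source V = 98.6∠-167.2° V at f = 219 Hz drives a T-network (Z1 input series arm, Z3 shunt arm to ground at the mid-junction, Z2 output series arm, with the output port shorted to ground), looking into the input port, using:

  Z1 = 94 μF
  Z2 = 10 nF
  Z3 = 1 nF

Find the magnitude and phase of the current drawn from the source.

Step 1 — Angular frequency: ω = 2π·f = 2π·219 = 1376 rad/s.
Step 2 — Component impedances:
  Z1: Z = 1/(jωC) = -j/(ω·C) = 0 - j7.731 Ω
  Z2: Z = 1/(jωC) = -j/(ω·C) = 0 - j7.267e+04 Ω
  Z3: Z = 1/(jωC) = -j/(ω·C) = 0 - j7.267e+05 Ω
Step 3 — With the output port shorted to ground, the output series arm Z2 runs from the junction to ground; the shunt arm Z3 also runs from the junction to ground. They appear in parallel: Z3 || Z2 = 0 - j6.607e+04 Ω.
Step 4 — Series with input arm Z1: Z_in = Z1 + (Z3 || Z2) = 0 - j6.607e+04 Ω = 6.607e+04∠-90.0° Ω.
Step 5 — Source phasor: V = 98.6∠-167.2° V = -96.15 - j21.84 V.
Step 6 — Ohm's law: I = V / Z_total = (-96.15 - j21.84) / (0 - j6.607e+04) = 0.0003306 - j0.001455 A.
Step 7 — Convert to polar: |I| = 0.001492 A, ∠I = -77.2°.

I = 0.001492∠-77.2° A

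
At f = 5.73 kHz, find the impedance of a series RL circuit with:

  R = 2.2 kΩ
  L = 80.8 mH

Step 1 — Angular frequency: ω = 2π·f = 2π·5730 = 3.6e+04 rad/s.
Step 2 — Component impedances:
  R: Z = R = 2200 Ω
  L: Z = jωL = j·3.6e+04·0.0808 = 0 + j2909 Ω
Step 3 — Series combination: Z_total = R + L = 2200 + j2909 Ω = 3647∠52.9° Ω.

Z = 2200 + j2909 Ω = 3647∠52.9° Ω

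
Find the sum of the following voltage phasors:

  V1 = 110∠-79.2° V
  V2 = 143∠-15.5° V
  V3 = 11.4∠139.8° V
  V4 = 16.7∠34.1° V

Step 1 — Convert each phasor to rectangular form:
  V1 = 110·(cos(-79.2°) + j·sin(-79.2°)) = 20.61 - j108.1 V
  V2 = 143·(cos(-15.5°) + j·sin(-15.5°)) = 137.8 - j38.22 V
  V3 = 11.4·(cos(139.8°) + j·sin(139.8°)) = -8.707 + j7.358 V
  V4 = 16.7·(cos(34.1°) + j·sin(34.1°)) = 13.83 + j9.363 V
Step 2 — Sum components: V_total = 163.5 - j129.5 V.
Step 3 — Convert to polar: |V_total| = 208.6 V, ∠V_total = -38.4°.

V_total = 208.6∠-38.4° V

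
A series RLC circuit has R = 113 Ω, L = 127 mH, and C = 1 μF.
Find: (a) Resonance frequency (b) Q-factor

Step 1 — Resonance condition Im(Z)=0 gives ω₀ = 1/√(LC).
Step 2 — ω₀ = 1/√(0.127·1e-06) = 2806 rad/s.
Step 3 — f₀ = ω₀/(2π) = 446.6 Hz.
Step 4 — Series Q: Q = ω₀L/R = 2806·0.127/113 = 3.154.

(a) f₀ = 446.6 Hz  (b) Q = 3.154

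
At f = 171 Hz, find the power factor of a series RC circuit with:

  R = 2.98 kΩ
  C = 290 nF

Step 1 — Angular frequency: ω = 2π·f = 2π·171 = 1074 rad/s.
Step 2 — Component impedances:
  R: Z = R = 2980 Ω
  C: Z = 1/(jωC) = -j/(ω·C) = 0 - j3209 Ω
Step 3 — Series combination: Z_total = R + C = 2980 - j3209 Ω = 4380∠-47.1° Ω.
Step 4 — Power factor: PF = cos(φ) = Re(Z)/|Z| = 2980/4380 = 0.6804.
Step 5 — Type: Im(Z) = -3209 ⇒ leading (phase φ = -47.1°).

PF = 0.6804 (leading, φ = -47.1°)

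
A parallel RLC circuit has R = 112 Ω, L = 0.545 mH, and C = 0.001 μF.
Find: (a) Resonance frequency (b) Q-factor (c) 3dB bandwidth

Step 1 — Resonance: ω₀ = 1/√(LC) = 1/√(0.000545·1e-09) = 1.355e+06 rad/s.
Step 2 — f₀ = ω₀/(2π) = 2.156e+05 Hz.
Step 3 — Parallel Q: Q = R/(ω₀L) = 112/(1.355e+06·0.000545) = 0.1517.
Step 4 — Bandwidth: Δω = ω₀/Q = 8.929e+06 rad/s; BW = Δω/(2π) = 1.421e+06 Hz.

(a) f₀ = 2.156e+05 Hz  (b) Q = 0.1517  (c) BW = 1.421e+06 Hz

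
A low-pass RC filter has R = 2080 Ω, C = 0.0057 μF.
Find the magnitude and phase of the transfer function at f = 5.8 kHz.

Step 1 — Angular frequency: ω = 2π·5800 = 3.644e+04 rad/s.
Step 2 — Transfer function: H(jω) = 1/(1 + jωRC).
Step 3 — Denominator: 1 + jωRC = 1 + j·3.644e+04·2080·5.7e-09 = 1 + j0.4321.
Step 4 — H = 0.8427 - j0.3641.
Step 5 — Magnitude: |H| = 0.918 (-0.7 dB); phase: φ = -23.4°.

|H| = 0.918 (-0.7 dB), φ = -23.4°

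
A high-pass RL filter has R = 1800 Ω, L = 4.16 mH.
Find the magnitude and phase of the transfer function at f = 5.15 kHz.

Step 1 — Angular frequency: ω = 2π·5150 = 3.236e+04 rad/s.
Step 2 — Transfer function: H(jω) = jωL/(R + jωL).
Step 3 — Numerator jωL = j·134.6; denominator R + jωL = 1800 + j134.6.
Step 4 — H = 0.005562 + j0.07437.
Step 5 — Magnitude: |H| = 0.07458 (-22.5 dB); phase: φ = 85.7°.

|H| = 0.07458 (-22.5 dB), φ = 85.7°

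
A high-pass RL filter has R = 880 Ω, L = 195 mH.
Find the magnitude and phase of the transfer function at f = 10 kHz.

Step 1 — Angular frequency: ω = 2π·1e+04 = 6.283e+04 rad/s.
Step 2 — Transfer function: H(jω) = jωL/(R + jωL).
Step 3 — Numerator jωL = j·1.225e+04; denominator R + jωL = 880 + j1.225e+04.
Step 4 — H = 0.9949 + j0.07146.
Step 5 — Magnitude: |H| = 0.9974 (-0.0 dB); phase: φ = 4.1°.

|H| = 0.9974 (-0.0 dB), φ = 4.1°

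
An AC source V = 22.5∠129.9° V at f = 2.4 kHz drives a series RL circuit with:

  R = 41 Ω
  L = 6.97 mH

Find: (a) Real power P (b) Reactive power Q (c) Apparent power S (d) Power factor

Step 1 — Angular frequency: ω = 2π·f = 2π·2400 = 1.508e+04 rad/s.
Step 2 — Component impedances:
  R: Z = R = 41 Ω
  L: Z = jωL = j·1.508e+04·0.00697 = 0 + j105.1 Ω
Step 3 — Series combination: Z_total = R + L = 41 + j105.1 Ω = 112.8∠68.7° Ω.
Step 4 — Source phasor: V = 22.5∠129.9° V = -14.43 + j17.26 V.
Step 5 — Current: I = V / Z = 0.09605 + j0.1748 A = 0.1994∠61.2° A.
Step 6 — Complex power: S = V·I* = 1.631 + j4.18 VA.
Step 7 — Real power: P = Re(S) = 1.631 W.
Step 8 — Reactive power: Q = Im(S) = 4.18 VAR.
Step 9 — Apparent power: |S| = 4.487 VA.
Step 10 — Power factor: PF = P/|S| = 0.3634 (lagging).

(a) P = 1.631 W  (b) Q = 4.18 VAR  (c) S = 4.487 VA  (d) PF = 0.3634 (lagging)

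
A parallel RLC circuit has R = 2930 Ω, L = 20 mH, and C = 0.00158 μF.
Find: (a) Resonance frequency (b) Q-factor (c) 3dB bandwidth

Step 1 — Resonance: ω₀ = 1/√(LC) = 1/√(0.02·1.58e-09) = 1.779e+05 rad/s.
Step 2 — f₀ = ω₀/(2π) = 2.831e+04 Hz.
Step 3 — Parallel Q: Q = R/(ω₀L) = 2930/(1.779e+05·0.02) = 0.8235.
Step 4 — Bandwidth: Δω = ω₀/Q = 2.16e+05 rad/s; BW = Δω/(2π) = 3.438e+04 Hz.

(a) f₀ = 2.831e+04 Hz  (b) Q = 0.8235  (c) BW = 3.438e+04 Hz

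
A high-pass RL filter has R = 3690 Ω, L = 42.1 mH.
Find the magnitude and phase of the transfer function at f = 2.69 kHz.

Step 1 — Angular frequency: ω = 2π·2690 = 1.69e+04 rad/s.
Step 2 — Transfer function: H(jω) = jωL/(R + jωL).
Step 3 — Numerator jωL = j·711.6; denominator R + jωL = 3690 + j711.6.
Step 4 — H = 0.03585 + j0.1859.
Step 5 — Magnitude: |H| = 0.1893 (-14.5 dB); phase: φ = 79.1°.

|H| = 0.1893 (-14.5 dB), φ = 79.1°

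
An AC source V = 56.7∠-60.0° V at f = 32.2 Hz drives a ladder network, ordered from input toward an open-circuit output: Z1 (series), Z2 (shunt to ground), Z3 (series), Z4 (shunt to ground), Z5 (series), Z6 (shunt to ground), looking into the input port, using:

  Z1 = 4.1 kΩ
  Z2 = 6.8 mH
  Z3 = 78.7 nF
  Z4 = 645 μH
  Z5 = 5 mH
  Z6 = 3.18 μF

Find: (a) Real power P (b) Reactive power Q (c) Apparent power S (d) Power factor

Step 1 — Angular frequency: ω = 2π·f = 2π·32.2 = 202.3 rad/s.
Step 2 — Component impedances:
  Z1: Z = R = 4100 Ω
  Z2: Z = jωL = j·202.3·0.0068 = 0 + j1.376 Ω
  Z3: Z = 1/(jωC) = -j/(ω·C) = 0 - j6.28e+04 Ω
  Z4: Z = jωL = j·202.3·0.000645 = 0 + j0.1305 Ω
  Z5: Z = jωL = j·202.3·0.005 = 0 + j1.012 Ω
  Z6: Z = 1/(jωC) = -j/(ω·C) = 0 - j1554 Ω
Step 3 — Ladder network (open output): work backward from the far end, alternating series and parallel combinations. Z_in = 4100 + j1.376 Ω = 4100∠0.0° Ω.
Step 4 — Source phasor: V = 56.7∠-60.0° V = 28.35 - j49.1 V.
Step 5 — Current: I = V / Z = 0.006911 - j0.01198 A = 0.01383∠-60.0° A.
Step 6 — Complex power: S = V·I* = 0.7841 + j0.0002631 VA.
Step 7 — Real power: P = Re(S) = 0.7841 W.
Step 8 — Reactive power: Q = Im(S) = 0.0002631 VAR.
Step 9 — Apparent power: |S| = 0.7841 VA.
Step 10 — Power factor: PF = P/|S| = 1 (lagging).

(a) P = 0.7841 W  (b) Q = 0.0002631 VAR  (c) S = 0.7841 VA  (d) PF = 1 (lagging)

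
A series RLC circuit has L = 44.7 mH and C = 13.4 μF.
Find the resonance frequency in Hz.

Step 1 — Resonance condition Im(Z)=0 gives ω₀ = 1/√(LC).
Step 2 — ω₀ = 1/√(0.0447·1.34e-05) = 1292 rad/s.
Step 3 — f₀ = ω₀/(2π) = 205.6 Hz.

f₀ = 205.6 Hz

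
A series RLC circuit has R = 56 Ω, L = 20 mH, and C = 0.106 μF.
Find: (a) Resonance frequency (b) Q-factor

Step 1 — Resonance condition Im(Z)=0 gives ω₀ = 1/√(LC).
Step 2 — ω₀ = 1/√(0.02·1.06e-07) = 2.172e+04 rad/s.
Step 3 — f₀ = ω₀/(2π) = 3457 Hz.
Step 4 — Series Q: Q = ω₀L/R = 2.172e+04·0.02/56 = 7.757.

(a) f₀ = 3457 Hz  (b) Q = 7.757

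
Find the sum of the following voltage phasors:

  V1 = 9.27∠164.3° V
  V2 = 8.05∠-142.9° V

Step 1 — Convert each phasor to rectangular form:
  V1 = 9.27·(cos(164.3°) + j·sin(164.3°)) = -8.924 + j2.508 V
  V2 = 8.05·(cos(-142.9°) + j·sin(-142.9°)) = -6.421 - j4.856 V
Step 2 — Sum components: V_total = -15.34 - j2.347 V.
Step 3 — Convert to polar: |V_total| = 15.52 V, ∠V_total = -171.3°.

V_total = 15.52∠-171.3° V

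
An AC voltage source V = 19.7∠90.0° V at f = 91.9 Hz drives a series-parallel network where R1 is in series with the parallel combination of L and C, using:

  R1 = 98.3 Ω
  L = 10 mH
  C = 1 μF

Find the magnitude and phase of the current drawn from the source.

Step 1 — Angular frequency: ω = 2π·f = 2π·91.9 = 577.4 rad/s.
Step 2 — Component impedances:
  R1: Z = R = 98.3 Ω
  L: Z = jωL = j·577.4·0.01 = 0 + j5.774 Ω
  C: Z = 1/(jωC) = -j/(ω·C) = 0 - j1732 Ω
Step 3 — Parallel branch: L || C = 1/(1/L + 1/C) = 0 + j5.794 Ω.
Step 4 — Series with R1: Z_total = R1 + (L || C) = 98.3 + j5.794 Ω = 98.47∠3.4° Ω.
Step 5 — Source phasor: V = 19.7∠90.0° V = 0 + j19.7 V.
Step 6 — Ohm's law: I = V / Z_total = (0 + j19.7) / (98.3 + j5.794) = 0.01177 + j0.1997 A.
Step 7 — Convert to polar: |I| = 0.2001 A, ∠I = 86.6°.

I = 0.2001∠86.6° A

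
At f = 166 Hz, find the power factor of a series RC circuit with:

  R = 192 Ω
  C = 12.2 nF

Step 1 — Angular frequency: ω = 2π·f = 2π·166 = 1043 rad/s.
Step 2 — Component impedances:
  R: Z = R = 192 Ω
  C: Z = 1/(jωC) = -j/(ω·C) = 0 - j7.859e+04 Ω
Step 3 — Series combination: Z_total = R + C = 192 - j7.859e+04 Ω = 7.859e+04∠-89.9° Ω.
Step 4 — Power factor: PF = cos(φ) = Re(Z)/|Z| = 192/7.859e+04 = 0.002443.
Step 5 — Type: Im(Z) = -7.859e+04 ⇒ leading (phase φ = -89.9°).

PF = 0.002443 (leading, φ = -89.9°)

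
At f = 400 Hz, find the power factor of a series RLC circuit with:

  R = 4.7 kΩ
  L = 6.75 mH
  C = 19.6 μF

Step 1 — Angular frequency: ω = 2π·f = 2π·400 = 2513 rad/s.
Step 2 — Component impedances:
  R: Z = R = 4700 Ω
  L: Z = jωL = j·2513·0.00675 = 0 + j16.96 Ω
  C: Z = 1/(jωC) = -j/(ω·C) = 0 - j20.3 Ω
Step 3 — Series combination: Z_total = R + L + C = 4700 - j3.336 Ω = 4700∠-0.0° Ω.
Step 4 — Power factor: PF = cos(φ) = Re(Z)/|Z| = 4700/4700 = 1.
Step 5 — Type: Im(Z) = -3.336 ⇒ leading (phase φ = -0.0°).

PF = 1 (leading, φ = -0.0°)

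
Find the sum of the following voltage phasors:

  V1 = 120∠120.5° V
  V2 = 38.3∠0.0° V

Step 1 — Convert each phasor to rectangular form:
  V1 = 120·(cos(120.5°) + j·sin(120.5°)) = -60.9 + j103.4 V
  V2 = 38.3·(cos(0.0°) + j·sin(0.0°)) = 38.3 V
Step 2 — Sum components: V_total = -22.6 + j103.4 V.
Step 3 — Convert to polar: |V_total| = 105.8 V, ∠V_total = 102.3°.

V_total = 105.8∠102.3° V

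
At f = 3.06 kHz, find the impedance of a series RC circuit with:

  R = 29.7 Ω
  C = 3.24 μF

Step 1 — Angular frequency: ω = 2π·f = 2π·3060 = 1.923e+04 rad/s.
Step 2 — Component impedances:
  R: Z = R = 29.7 Ω
  C: Z = 1/(jωC) = -j/(ω·C) = 0 - j16.05 Ω
Step 3 — Series combination: Z_total = R + C = 29.7 - j16.05 Ω = 33.76∠-28.4° Ω.

Z = 29.7 - j16.05 Ω = 33.76∠-28.4° Ω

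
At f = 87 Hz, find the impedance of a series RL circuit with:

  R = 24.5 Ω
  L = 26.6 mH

Step 1 — Angular frequency: ω = 2π·f = 2π·87 = 546.6 rad/s.
Step 2 — Component impedances:
  R: Z = R = 24.5 Ω
  L: Z = jωL = j·546.6·0.0266 = 0 + j14.54 Ω
Step 3 — Series combination: Z_total = R + L = 24.5 + j14.54 Ω = 28.49∠30.7° Ω.

Z = 24.5 + j14.54 Ω = 28.49∠30.7° Ω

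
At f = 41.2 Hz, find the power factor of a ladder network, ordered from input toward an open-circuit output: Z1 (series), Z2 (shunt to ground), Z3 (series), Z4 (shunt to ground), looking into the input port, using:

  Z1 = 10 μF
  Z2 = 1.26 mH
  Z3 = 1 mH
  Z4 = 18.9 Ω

Step 1 — Angular frequency: ω = 2π·f = 2π·41.2 = 258.9 rad/s.
Step 2 — Component impedances:
  Z1: Z = 1/(jωC) = -j/(ω·C) = 0 - j386.3 Ω
  Z2: Z = jωL = j·258.9·0.00126 = 0 + j0.3262 Ω
  Z3: Z = jωL = j·258.9·0.001 = 0 + j0.2589 Ω
  Z4: Z = R = 18.9 Ω
Step 3 — Ladder network (open output): work backward from the far end, alternating series and parallel combinations. Z_in = 0.005624 - j386 Ω = 386∠-90.0° Ω.
Step 4 — Power factor: PF = cos(φ) = Re(Z)/|Z| = 0.005624/386 = 1.457e-05.
Step 5 — Type: Im(Z) = -386 ⇒ leading (phase φ = -90.0°).

PF = 1.457e-05 (leading, φ = -90.0°)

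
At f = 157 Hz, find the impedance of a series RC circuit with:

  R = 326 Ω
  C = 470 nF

Step 1 — Angular frequency: ω = 2π·f = 2π·157 = 986.5 rad/s.
Step 2 — Component impedances:
  R: Z = R = 326 Ω
  C: Z = 1/(jωC) = -j/(ω·C) = 0 - j2157 Ω
Step 3 — Series combination: Z_total = R + C = 326 - j2157 Ω = 2181∠-81.4° Ω.

Z = 326 - j2157 Ω = 2181∠-81.4° Ω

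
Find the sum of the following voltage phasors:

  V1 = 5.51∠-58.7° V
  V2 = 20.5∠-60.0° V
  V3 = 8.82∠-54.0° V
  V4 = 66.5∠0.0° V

Step 1 — Convert each phasor to rectangular form:
  V1 = 5.51·(cos(-58.7°) + j·sin(-58.7°)) = 2.863 - j4.708 V
  V2 = 20.5·(cos(-60.0°) + j·sin(-60.0°)) = 10.25 - j17.75 V
  V3 = 8.82·(cos(-54.0°) + j·sin(-54.0°)) = 5.184 - j7.136 V
  V4 = 66.5·(cos(0.0°) + j·sin(0.0°)) = 66.5 V
Step 2 — Sum components: V_total = 84.8 - j29.6 V.
Step 3 — Convert to polar: |V_total| = 89.81 V, ∠V_total = -19.2°.

V_total = 89.81∠-19.2° V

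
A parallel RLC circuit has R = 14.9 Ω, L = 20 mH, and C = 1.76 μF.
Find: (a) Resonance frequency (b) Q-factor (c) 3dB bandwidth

Step 1 — Resonance: ω₀ = 1/√(LC) = 1/√(0.02·1.76e-06) = 5330 rad/s.
Step 2 — f₀ = ω₀/(2π) = 848.3 Hz.
Step 3 — Parallel Q: Q = R/(ω₀L) = 14.9/(5330·0.02) = 0.1398.
Step 4 — Bandwidth: Δω = ω₀/Q = 3.813e+04 rad/s; BW = Δω/(2π) = 6069 Hz.

(a) f₀ = 848.3 Hz  (b) Q = 0.1398  (c) BW = 6069 Hz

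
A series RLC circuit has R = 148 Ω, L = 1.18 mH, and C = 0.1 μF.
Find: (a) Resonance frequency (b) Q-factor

Step 1 — Resonance condition Im(Z)=0 gives ω₀ = 1/√(LC).
Step 2 — ω₀ = 1/√(0.00118·1e-07) = 9.206e+04 rad/s.
Step 3 — f₀ = ω₀/(2π) = 1.465e+04 Hz.
Step 4 — Series Q: Q = ω₀L/R = 9.206e+04·0.00118/148 = 0.734.

(a) f₀ = 1.465e+04 Hz  (b) Q = 0.734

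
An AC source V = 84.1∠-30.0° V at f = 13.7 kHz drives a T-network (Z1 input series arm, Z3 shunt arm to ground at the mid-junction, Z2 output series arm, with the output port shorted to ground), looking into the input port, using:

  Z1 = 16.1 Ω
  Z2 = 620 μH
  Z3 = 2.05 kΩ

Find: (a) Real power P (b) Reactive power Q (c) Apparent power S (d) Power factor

Step 1 — Angular frequency: ω = 2π·f = 2π·1.37e+04 = 8.608e+04 rad/s.
Step 2 — Component impedances:
  Z1: Z = R = 16.1 Ω
  Z2: Z = jωL = j·8.608e+04·0.00062 = 0 + j53.37 Ω
  Z3: Z = R = 2050 Ω
Step 3 — With the output port shorted to ground, the output series arm Z2 runs from the junction to ground; the shunt arm Z3 also runs from the junction to ground. They appear in parallel: Z3 || Z2 = 1.388 + j53.33 Ω.
Step 4 — Series with input arm Z1: Z_in = Z1 + (Z3 || Z2) = 17.49 + j53.33 Ω = 56.13∠71.8° Ω.
Step 5 — Source phasor: V = 84.1∠-30.0° V = 72.83 - j42.05 V.
Step 6 — Current: I = V / Z = -0.3076 - j1.466 A = 1.498∠-101.8° A.
Step 7 — Complex power: S = V·I* = 39.26 + j119.7 VA.
Step 8 — Real power: P = Re(S) = 39.26 W.
Step 9 — Reactive power: Q = Im(S) = 119.7 VAR.
Step 10 — Apparent power: |S| = 126 VA.
Step 11 — Power factor: PF = P/|S| = 0.3116 (lagging).

(a) P = 39.26 W  (b) Q = 119.7 VAR  (c) S = 126 VA  (d) PF = 0.3116 (lagging)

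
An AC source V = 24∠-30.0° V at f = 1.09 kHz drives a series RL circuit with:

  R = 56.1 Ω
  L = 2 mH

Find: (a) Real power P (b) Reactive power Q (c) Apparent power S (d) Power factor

Step 1 — Angular frequency: ω = 2π·f = 2π·1090 = 6849 rad/s.
Step 2 — Component impedances:
  R: Z = R = 56.1 Ω
  L: Z = jωL = j·6849·0.002 = 0 + j13.7 Ω
Step 3 — Series combination: Z_total = R + L = 56.1 + j13.7 Ω = 57.75∠13.7° Ω.
Step 4 — Source phasor: V = 24∠-30.0° V = 20.78 - j12 V.
Step 5 — Current: I = V / Z = 0.3004 - j0.2872 A = 0.4156∠-43.7° A.
Step 6 — Complex power: S = V·I* = 9.69 + j2.366 VA.
Step 7 — Real power: P = Re(S) = 9.69 W.
Step 8 — Reactive power: Q = Im(S) = 2.366 VAR.
Step 9 — Apparent power: |S| = 9.974 VA.
Step 10 — Power factor: PF = P/|S| = 0.9715 (lagging).

(a) P = 9.69 W  (b) Q = 2.366 VAR  (c) S = 9.974 VA  (d) PF = 0.9715 (lagging)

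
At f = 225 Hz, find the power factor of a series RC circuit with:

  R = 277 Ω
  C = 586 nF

Step 1 — Angular frequency: ω = 2π·f = 2π·225 = 1414 rad/s.
Step 2 — Component impedances:
  R: Z = R = 277 Ω
  C: Z = 1/(jωC) = -j/(ω·C) = 0 - j1207 Ω
Step 3 — Series combination: Z_total = R + C = 277 - j1207 Ω = 1238∠-77.1° Ω.
Step 4 — Power factor: PF = cos(φ) = Re(Z)/|Z| = 277/1238 = 0.2237.
Step 5 — Type: Im(Z) = -1207 ⇒ leading (phase φ = -77.1°).

PF = 0.2237 (leading, φ = -77.1°)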